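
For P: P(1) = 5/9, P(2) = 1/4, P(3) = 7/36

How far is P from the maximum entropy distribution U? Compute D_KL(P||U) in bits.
0.1545 bits

U(i) = 1/3 for all i

D_KL(P||U) = Σ P(x) log₂(P(x) / (1/3))
           = Σ P(x) log₂(P(x)) + log₂(3)
           = log₂(3) - H(P)

H(P) = -Σ P(x) log₂(P(x)):
  -P(1)·log₂(P(1)) = -(5/9)·log₂(5/9) = 0.47111
  -P(2)·log₂(P(2)) = -(1/4)·log₂(1/4) = 0.50000
  -P(3)·log₂(P(3)) = -(7/36)·log₂(7/36) = 0.45939
H(P) = 0.47111 + 0.50000 + 0.45939 = 1.43050 bits

log₂(3) = 1.58496 bits

D_KL(P||U) = 1.58496 - 1.43050 = 0.15446 ≈ 0.1545 bits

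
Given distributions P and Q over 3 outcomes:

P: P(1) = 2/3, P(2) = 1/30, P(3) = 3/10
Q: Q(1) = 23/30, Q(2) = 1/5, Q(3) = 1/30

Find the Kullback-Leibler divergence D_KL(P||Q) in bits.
0.7304 bits

D_KL(P||Q) = Σ P(x) log₂(P(x)/Q(x))

Computing term by term:
  P(1)·log₂(P(1)/Q(1)) = (2/3)·log₂((2/3)/(23/30)) = -0.13442
  P(2)·log₂(P(2)/Q(2)) = (1/30)·log₂((1/30)/(1/5)) = -0.08617
  P(3)·log₂(P(3)/Q(3)) = (3/10)·log₂((3/10)/(1/30)) = 0.95098

D_KL(P||Q) = -0.13442 - 0.08617 + 0.95098 = 0.73039 ≈ 0.7304 bits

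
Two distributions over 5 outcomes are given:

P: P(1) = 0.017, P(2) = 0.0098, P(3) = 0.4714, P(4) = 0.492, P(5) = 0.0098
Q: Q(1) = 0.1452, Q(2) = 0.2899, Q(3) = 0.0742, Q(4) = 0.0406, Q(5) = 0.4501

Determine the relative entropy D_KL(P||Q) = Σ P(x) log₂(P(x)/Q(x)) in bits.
2.8736 bits

D_KL(P||Q) = Σ P(x) log₂(P(x)/Q(x))

Computing term by term:
  P(1)·log₂(P(1)/Q(1)) = 0.017·log₂(0.017/0.1452) = -0.05261
  P(2)·log₂(P(2)/Q(2)) = 0.0098·log₂(0.0098/0.2899) = -0.04789
  P(3)·log₂(P(3)/Q(3)) = 0.4714·log₂(0.4714/0.0742) = 1.25744
  P(4)·log₂(P(4)/Q(4)) = 0.492·log₂(0.492/0.0406) = 1.77076
  P(5)·log₂(P(5)/Q(5)) = 0.0098·log₂(0.0098/0.4501) = -0.05411

D_KL(P||Q) = -0.05261 - 0.04789 + 1.25744 + 1.77076 - 0.05411 = 2.87359 ≈ 2.8736 bits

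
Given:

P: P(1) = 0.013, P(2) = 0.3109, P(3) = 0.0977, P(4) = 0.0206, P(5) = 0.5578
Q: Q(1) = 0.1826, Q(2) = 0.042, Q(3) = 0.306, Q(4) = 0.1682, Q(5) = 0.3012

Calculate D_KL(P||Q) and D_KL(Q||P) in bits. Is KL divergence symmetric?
D_KL(P||Q) = 1.1209 bits, D_KL(Q||P) = 1.3206 bits. No, KL divergence is not symmetric.

D_KL(P||Q) = Σ P(x) log₂(P(x)/Q(x))

Computing term by term:
  P(1)·log₂(P(1)/Q(1)) = 0.013·log₂(0.013/0.1826) = -0.04956
  P(2)·log₂(P(2)/Q(2)) = 0.3109·log₂(0.3109/0.042) = 0.89788
  P(3)·log₂(P(3)/Q(3)) = 0.0977·log₂(0.0977/0.306) = -0.16092
  P(4)·log₂(P(4)/Q(4)) = 0.0206·log₂(0.0206/0.1682) = -0.06241
  P(5)·log₂(P(5)/Q(5)) = 0.5578·log₂(0.5578/0.3012) = 0.49590

D_KL(P||Q) = -0.04956 + 0.89788 - 0.16092 - 0.06241 + 0.49590 = 1.12089 ≈ 1.1209 bits

D_KL(Q||P) = Σ Q(x) log₂(Q(x)/P(x))

Computing term by term:
  Q(1)·log₂(Q(1)/P(1)) = 0.1826·log₂(0.1826/0.013) = 0.69609
  Q(2)·log₂(Q(2)/P(2)) = 0.042·log₂(0.042/0.3109) = -0.12130
  Q(3)·log₂(Q(3)/P(3)) = 0.306·log₂(0.306/0.0977) = 0.50401
  Q(4)·log₂(Q(4)/P(4)) = 0.1682·log₂(0.1682/0.0206) = 0.50956
  Q(5)·log₂(Q(5)/P(5)) = 0.3012·log₂(0.3012/0.5578) = -0.26777

D_KL(Q||P) = 0.69609 - 0.12130 + 0.50401 + 0.50956 - 0.26777 = 1.32059 ≈ 1.3206 bits

These are NOT equal (difference: 0.1997 bits). KL divergence is asymmetric: D_KL(P||Q) ≠ D_KL(Q||P) in general.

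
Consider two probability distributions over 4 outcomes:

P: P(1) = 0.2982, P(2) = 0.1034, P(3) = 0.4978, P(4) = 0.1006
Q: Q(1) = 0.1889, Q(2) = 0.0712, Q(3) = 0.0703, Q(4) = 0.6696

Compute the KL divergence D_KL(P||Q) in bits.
1.3827 bits

D_KL(P||Q) = Σ P(x) log₂(P(x)/Q(x))

Computing term by term:
  P(1)·log₂(P(1)/Q(1)) = 0.2982·log₂(0.2982/0.1889) = 0.19641
  P(2)·log₂(P(2)/Q(2)) = 0.1034·log₂(0.1034/0.0712) = 0.05566
  P(3)·log₂(P(3)/Q(3)) = 0.4978·log₂(0.4978/0.0703) = 1.40577
  P(4)·log₂(P(4)/Q(4)) = 0.1006·log₂(0.1006/0.6696) = -0.27511

D_KL(P||Q) = 0.19641 + 0.05566 + 1.40577 - 0.27511 = 1.38273 ≈ 1.3827 bits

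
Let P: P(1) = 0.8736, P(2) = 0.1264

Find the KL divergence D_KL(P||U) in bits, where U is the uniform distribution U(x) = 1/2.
0.4525 bits

U(i) = 1/2 for all i

D_KL(P||U) = Σ P(x) log₂(P(x) / (1/2))
           = Σ P(x) log₂(P(x)) + log₂(2)
           = log₂(2) - H(P)

H(P) = -Σ P(x) log₂(P(x)):
  -P(1)·log₂(P(1)) = -(0.8736)·log₂(0.8736) = 0.17031
  -P(2)·log₂(P(2)) = -(0.1264)·log₂(0.1264) = 0.37717
H(P) = 0.17031 + 0.37717 = 0.54748 bits

log₂(2) = 1.00000 bits

D_KL(P||U) = 1.00000 - 0.54748 = 0.45252 ≈ 0.4525 bits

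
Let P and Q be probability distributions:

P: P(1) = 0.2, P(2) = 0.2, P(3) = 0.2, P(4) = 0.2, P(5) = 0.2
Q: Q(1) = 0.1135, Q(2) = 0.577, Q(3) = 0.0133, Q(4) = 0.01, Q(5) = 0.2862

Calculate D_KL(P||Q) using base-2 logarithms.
1.4008 bits

D_KL(P||Q) = Σ P(x) log₂(P(x)/Q(x))

Computing term by term:
  P(1)·log₂(P(1)/Q(1)) = 0.2·log₂(0.2/0.1135) = 0.16346
  P(2)·log₂(P(2)/Q(2)) = 0.2·log₂(0.2/0.577) = -0.30571
  P(3)·log₂(P(3)/Q(3)) = 0.2·log₂(0.2/0.0133) = 0.78210
  P(4)·log₂(P(4)/Q(4)) = 0.2·log₂(0.2/0.01) = 0.86439
  P(5)·log₂(P(5)/Q(5)) = 0.2·log₂(0.2/0.2862) = -0.10340

D_KL(P||Q) = 0.16346 - 0.30571 + 0.78210 + 0.86439 - 0.10340 = 1.40084 ≈ 1.4008 bits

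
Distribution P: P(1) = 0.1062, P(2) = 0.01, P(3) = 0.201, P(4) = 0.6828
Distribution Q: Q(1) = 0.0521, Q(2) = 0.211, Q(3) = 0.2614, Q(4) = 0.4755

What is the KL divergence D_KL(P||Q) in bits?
0.3454 bits

D_KL(P||Q) = Σ P(x) log₂(P(x)/Q(x))

Computing term by term:
  P(1)·log₂(P(1)/Q(1)) = 0.1062·log₂(0.1062/0.0521) = 0.10911
  P(2)·log₂(P(2)/Q(2)) = 0.01·log₂(0.01/0.211) = -0.04399
  P(3)·log₂(P(3)/Q(3)) = 0.201·log₂(0.201/0.2614) = -0.07619
  P(4)·log₂(P(4)/Q(4)) = 0.6828·log₂(0.6828/0.4755) = 0.35643

D_KL(P||Q) = 0.10911 - 0.04399 - 0.07619 + 0.35643 = 0.34536 ≈ 0.3454 bits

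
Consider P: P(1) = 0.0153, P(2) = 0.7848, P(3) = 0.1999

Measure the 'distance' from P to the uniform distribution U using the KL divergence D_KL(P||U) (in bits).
0.7540 bits

U(i) = 1/3 for all i

D_KL(P||U) = Σ P(x) log₂(P(x) / (1/3))
           = Σ P(x) log₂(P(x)) + log₂(3)
           = log₂(3) - H(P)

H(P) = -Σ P(x) log₂(P(x)):
  -P(1)·log₂(P(1)) = -(0.0153)·log₂(0.0153) = 0.09226
  -P(2)·log₂(P(2)) = -(0.7848)·log₂(0.7848) = 0.27437
  -P(3)·log₂(P(3)) = -(0.1999)·log₂(0.1999) = 0.46430
H(P) = 0.09226 + 0.27437 + 0.46430 = 0.83093 bits

log₂(3) = 1.58496 bits

D_KL(P||U) = 1.58496 - 0.83093 = 0.75403 ≈ 0.7540 bits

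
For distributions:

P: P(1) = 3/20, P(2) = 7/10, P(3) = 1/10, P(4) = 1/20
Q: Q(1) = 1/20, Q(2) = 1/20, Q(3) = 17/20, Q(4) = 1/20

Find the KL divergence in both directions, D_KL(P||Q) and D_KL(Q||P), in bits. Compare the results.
D_KL(P||Q) = 2.5941 bits, D_KL(Q||P) = 2.3547 bits. D_KL(P||Q) is larger than D_KL(Q||P) by 0.2394 bits; the two directions differ.

D_KL(P||Q) = Σ P(x) log₂(P(x)/Q(x))

Computing term by term:
  P(1)·log₂(P(1)/Q(1)) = (3/20)·log₂((3/20)/(1/20)) = 0.23774
  P(2)·log₂(P(2)/Q(2)) = (7/10)·log₂((7/10)/(1/20)) = 2.66515
  P(3)·log₂(P(3)/Q(3)) = (1/10)·log₂((1/10)/(17/20)) = -0.30875
  P(4)·log₂(P(4)/Q(4)) = (1/20)·log₂((1/20)/(1/20)) = 0.00000

D_KL(P||Q) = 0.23774 + 2.66515 - 0.30875 + 0.00000 = 2.59414 ≈ 2.5941 bits

D_KL(Q||P) = Σ Q(x) log₂(Q(x)/P(x))

Computing term by term:
  Q(1)·log₂(Q(1)/P(1)) = (1/20)·log₂((1/20)/(3/20)) = -0.07925
  Q(2)·log₂(Q(2)/P(2)) = (1/20)·log₂((1/20)/(7/10)) = -0.19037
  Q(3)·log₂(Q(3)/P(3)) = (17/20)·log₂((17/20)/(1/10)) = 2.62434
  Q(4)·log₂(Q(4)/P(4)) = (1/20)·log₂((1/20)/(1/20)) = 0.00000

D_KL(Q||P) = -0.07925 - 0.19037 + 2.62434 + 0.00000 = 2.35472 ≈ 2.3547 bits

These are NOT equal (difference: 0.2394 bits). KL divergence is asymmetric: D_KL(P||Q) ≠ D_KL(Q||P) in general.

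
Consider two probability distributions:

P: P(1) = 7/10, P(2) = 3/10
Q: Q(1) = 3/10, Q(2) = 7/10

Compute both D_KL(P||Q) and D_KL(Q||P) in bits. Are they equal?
D_KL(P||Q) = 0.4890 bits, D_KL(Q||P) = 0.4890 bits. Yes, in this case they are equal (although KL divergence is not symmetric in general).

D_KL(P||Q) = Σ P(x) log₂(P(x)/Q(x))

Computing term by term:
  P(1)·log₂(P(1)/Q(1)) = (7/10)·log₂((7/10)/(3/10)) = 0.85567
  P(2)·log₂(P(2)/Q(2)) = (3/10)·log₂((3/10)/(7/10)) = -0.36672

D_KL(P||Q) = 0.85567 - 0.36672 = 0.48895 ≈ 0.4890 bits

D_KL(Q||P) = Σ Q(x) log₂(Q(x)/P(x))

Computing term by term:
  Q(1)·log₂(Q(1)/P(1)) = (3/10)·log₂((3/10)/(7/10)) = -0.36672
  Q(2)·log₂(Q(2)/P(2)) = (7/10)·log₂((7/10)/(3/10)) = 0.85567

D_KL(Q||P) = -0.36672 + 0.85567 = 0.48895 ≈ 0.4890 bits

These ARE equal here. Q is P with outcomes relabeled (Q(1) = P(2), Q(2) = P(1)) by a relabeling that is its own inverse, so the two sums contain exactly the same terms in a different order. This is a special case — KL divergence is not symmetric in general: D_KL(P||Q) ≠ D_KL(Q||P) for most P, Q.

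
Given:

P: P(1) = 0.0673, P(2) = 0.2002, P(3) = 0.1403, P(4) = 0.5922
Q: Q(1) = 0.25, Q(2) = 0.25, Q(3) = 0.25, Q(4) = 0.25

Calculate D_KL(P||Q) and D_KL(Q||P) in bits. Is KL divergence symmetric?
D_KL(P||Q) = 0.4283 bits, D_KL(Q||P) = 0.4507 bits. No, KL divergence is not symmetric.

D_KL(P||Q) = Σ P(x) log₂(P(x)/Q(x))

Computing term by term:
  P(1)·log₂(P(1)/Q(1)) = 0.0673·log₂(0.0673/0.25) = -0.12742
  P(2)·log₂(P(2)/Q(2)) = 0.2002·log₂(0.2002/0.25) = -0.06416
  P(3)·log₂(P(3)/Q(3)) = 0.1403·log₂(0.1403/0.25) = -0.11693
  P(4)·log₂(P(4)/Q(4)) = 0.5922·log₂(0.5922/0.25) = 0.73679

D_KL(P||Q) = -0.12742 - 0.06416 - 0.11693 + 0.73679 = 0.42828 ≈ 0.4283 bits

D_KL(Q||P) = Σ Q(x) log₂(Q(x)/P(x))

Computing term by term:
  Q(1)·log₂(Q(1)/P(1)) = 0.25·log₂(0.25/0.0673) = 0.47331
  Q(2)·log₂(Q(2)/P(2)) = 0.25·log₂(0.25/0.2002) = 0.08012
  Q(3)·log₂(Q(3)/P(3)) = 0.25·log₂(0.25/0.1403) = 0.20835
  Q(4)·log₂(Q(4)/P(4)) = 0.25·log₂(0.25/0.5922) = -0.31104

D_KL(Q||P) = 0.47331 + 0.08012 + 0.20835 - 0.31104 = 0.45074 ≈ 0.4507 bits

These are NOT equal (difference: 0.0224 bits). KL divergence is asymmetric: D_KL(P||Q) ≠ D_KL(Q||P) in general.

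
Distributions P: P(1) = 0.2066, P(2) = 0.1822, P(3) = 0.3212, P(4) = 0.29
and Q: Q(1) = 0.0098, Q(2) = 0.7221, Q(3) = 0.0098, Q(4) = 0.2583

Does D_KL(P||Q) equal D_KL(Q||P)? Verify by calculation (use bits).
D_KL(P||Q) = 2.2122 bits, D_KL(Q||P) = 1.2990 bits. No — D_KL(P||Q) ≠ D_KL(Q||P) for this pair.

D_KL(P||Q) = Σ P(x) log₂(P(x)/Q(x))

Computing term by term:
  P(1)·log₂(P(1)/Q(1)) = 0.2066·log₂(0.2066/0.0098) = 0.90861
  P(2)·log₂(P(2)/Q(2)) = 0.1822·log₂(0.1822/0.7221) = -0.36197
  P(3)·log₂(P(3)/Q(3)) = 0.3212·log₂(0.3212/0.0098) = 1.61710
  P(4)·log₂(P(4)/Q(4)) = 0.29·log₂(0.29/0.2583) = 0.04843

D_KL(P||Q) = 0.90861 - 0.36197 + 1.61710 + 0.04843 = 2.21217 ≈ 2.2122 bits

D_KL(Q||P) = Σ Q(x) log₂(Q(x)/P(x))

Computing term by term:
  Q(1)·log₂(Q(1)/P(1)) = 0.0098·log₂(0.0098/0.2066) = -0.04310
  Q(2)·log₂(Q(2)/P(2)) = 0.7221·log₂(0.7221/0.1822) = 1.43458
  Q(3)·log₂(Q(3)/P(3)) = 0.0098·log₂(0.0098/0.3212) = -0.04934
  Q(4)·log₂(Q(4)/P(4)) = 0.2583·log₂(0.2583/0.29) = -0.04314

D_KL(Q||P) = -0.04310 + 1.43458 - 0.04934 - 0.04314 = 1.29900 ≈ 1.2990 bits

These are NOT equal (difference: 0.9132 bits). KL divergence is asymmetric: D_KL(P||Q) ≠ D_KL(Q||P) in general.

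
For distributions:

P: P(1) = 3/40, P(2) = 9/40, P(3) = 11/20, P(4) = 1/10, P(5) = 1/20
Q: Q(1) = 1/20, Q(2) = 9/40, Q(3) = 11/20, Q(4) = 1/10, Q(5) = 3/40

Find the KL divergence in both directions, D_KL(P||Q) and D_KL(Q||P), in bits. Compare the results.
D_KL(P||Q) = 0.0146 bits, D_KL(Q||P) = 0.0146 bits. The two directions give exactly the same value for this pair.

D_KL(P||Q) = Σ P(x) log₂(P(x)/Q(x))

Computing term by term:
  P(1)·log₂(P(1)/Q(1)) = (3/40)·log₂((3/40)/(1/20)) = 0.04387
  P(2)·log₂(P(2)/Q(2)) = (9/40)·log₂((9/40)/(9/40)) = 0.00000
  P(3)·log₂(P(3)/Q(3)) = (11/20)·log₂((11/20)/(11/20)) = 0.00000
  P(4)·log₂(P(4)/Q(4)) = (1/10)·log₂((1/10)/(1/10)) = 0.00000
  P(5)·log₂(P(5)/Q(5)) = (1/20)·log₂((1/20)/(3/40)) = -0.02925

D_KL(P||Q) = 0.04387 + 0.00000 + 0.00000 + 0.00000 - 0.02925 = 0.01462 ≈ 0.0146 bits

D_KL(Q||P) = Σ Q(x) log₂(Q(x)/P(x))

Computing term by term:
  Q(1)·log₂(Q(1)/P(1)) = (1/20)·log₂((1/20)/(3/40)) = -0.02925
  Q(2)·log₂(Q(2)/P(2)) = (9/40)·log₂((9/40)/(9/40)) = 0.00000
  Q(3)·log₂(Q(3)/P(3)) = (11/20)·log₂((11/20)/(11/20)) = 0.00000
  Q(4)·log₂(Q(4)/P(4)) = (1/10)·log₂((1/10)/(1/10)) = 0.00000
  Q(5)·log₂(Q(5)/P(5)) = (3/40)·log₂((3/40)/(1/20)) = 0.04387

D_KL(Q||P) = -0.02925 + 0.00000 + 0.00000 + 0.00000 + 0.04387 = 0.01462 ≈ 0.0146 bits

These ARE equal here. Q is P with outcomes relabeled (Q(1) = P(5), Q(5) = P(1)) by a relabeling that is its own inverse, so the two sums contain exactly the same terms in a different order. This is a special case — KL divergence is not symmetric in general: D_KL(P||Q) ≠ D_KL(Q||P) for most P, Q.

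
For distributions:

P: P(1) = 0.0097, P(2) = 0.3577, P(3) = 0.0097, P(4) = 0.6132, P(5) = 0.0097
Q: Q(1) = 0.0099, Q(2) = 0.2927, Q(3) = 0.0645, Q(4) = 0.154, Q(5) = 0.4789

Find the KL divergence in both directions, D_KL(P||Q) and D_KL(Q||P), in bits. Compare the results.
D_KL(P||Q) = 1.2445 bits, D_KL(Q||P) = 2.4790 bits. D_KL(Q||P) is larger than D_KL(P||Q) by 1.2345 bits; the two directions differ.

D_KL(P||Q) = Σ P(x) log₂(P(x)/Q(x))

Computing term by term:
  P(1)·log₂(P(1)/Q(1)) = 0.0097·log₂(0.0097/0.0099) = -0.00029
  P(2)·log₂(P(2)/Q(2)) = 0.3577·log₂(0.3577/0.2927) = 0.10349
  P(3)·log₂(P(3)/Q(3)) = 0.0097·log₂(0.0097/0.0645) = -0.02651
  P(4)·log₂(P(4)/Q(4)) = 0.6132·log₂(0.6132/0.154) = 1.22237
  P(5)·log₂(P(5)/Q(5)) = 0.0097·log₂(0.0097/0.4789) = -0.05457

D_KL(P||Q) = -0.00029 + 0.10349 - 0.02651 + 1.22237 - 0.05457 = 1.24449 ≈ 1.2445 bits

D_KL(Q||P) = Σ Q(x) log₂(Q(x)/P(x))

Computing term by term:
  Q(1)·log₂(Q(1)/P(1)) = 0.0099·log₂(0.0099/0.0097) = 0.00029
  Q(2)·log₂(Q(2)/P(2)) = 0.2927·log₂(0.2927/0.3577) = -0.08469
  Q(3)·log₂(Q(3)/P(3)) = 0.0645·log₂(0.0645/0.0097) = 0.17629
  Q(4)·log₂(Q(4)/P(4)) = 0.154·log₂(0.154/0.6132) = -0.30699
  Q(5)·log₂(Q(5)/P(5)) = 0.4789·log₂(0.4789/0.0097) = 2.69410

D_KL(Q||P) = 0.00029 - 0.08469 + 0.17629 - 0.30699 + 2.69410 = 2.47900 ≈ 2.4790 bits

These are NOT equal (difference: 1.2345 bits). KL divergence is asymmetric: D_KL(P||Q) ≠ D_KL(Q||P) in general.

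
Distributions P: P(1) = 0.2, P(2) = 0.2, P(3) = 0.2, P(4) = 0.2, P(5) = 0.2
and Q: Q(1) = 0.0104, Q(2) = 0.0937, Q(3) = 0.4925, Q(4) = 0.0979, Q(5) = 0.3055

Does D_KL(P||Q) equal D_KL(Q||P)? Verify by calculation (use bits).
D_KL(P||Q) = 0.8957 bits, D_KL(Q||P) = 0.5793 bits. No — D_KL(P||Q) ≠ D_KL(Q||P) for this pair.

D_KL(P||Q) = Σ P(x) log₂(P(x)/Q(x))

Computing term by term:
  P(1)·log₂(P(1)/Q(1)) = 0.2·log₂(0.2/0.0104) = 0.85307
  P(2)·log₂(P(2)/Q(2)) = 0.2·log₂(0.2/0.0937) = 0.21878
  P(3)·log₂(P(3)/Q(3)) = 0.2·log₂(0.2/0.4925) = -0.26002
  P(4)·log₂(P(4)/Q(4)) = 0.2·log₂(0.2/0.0979) = 0.20612
  P(5)·log₂(P(5)/Q(5)) = 0.2·log₂(0.2/0.3055) = -0.12223

D_KL(P||Q) = 0.85307 + 0.21878 - 0.26002 + 0.20612 - 0.12223 = 0.89572 ≈ 0.8957 bits

D_KL(Q||P) = Σ Q(x) log₂(Q(x)/P(x))

Computing term by term:
  Q(1)·log₂(Q(1)/P(1)) = 0.0104·log₂(0.0104/0.2) = -0.04436
  Q(2)·log₂(Q(2)/P(2)) = 0.0937·log₂(0.0937/0.2) = -0.10250
  Q(3)·log₂(Q(3)/P(3)) = 0.4925·log₂(0.4925/0.2) = 0.64031
  Q(4)·log₂(Q(4)/P(4)) = 0.0979·log₂(0.0979/0.2) = -0.10090
  Q(5)·log₂(Q(5)/P(5)) = 0.3055·log₂(0.3055/0.2) = 0.18671

D_KL(Q||P) = -0.04436 - 0.10250 + 0.64031 - 0.10090 + 0.18671 = 0.57926 ≈ 0.5793 bits

These are NOT equal (difference: 0.3164 bits). KL divergence is asymmetric: D_KL(P||Q) ≠ D_KL(Q||P) in general.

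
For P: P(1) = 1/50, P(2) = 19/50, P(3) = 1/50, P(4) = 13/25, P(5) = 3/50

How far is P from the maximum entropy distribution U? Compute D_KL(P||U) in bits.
0.8316 bits

U(i) = 1/5 for all i

D_KL(P||U) = Σ P(x) log₂(P(x) / (1/5))
           = Σ P(x) log₂(P(x)) + log₂(5)
           = log₂(5) - H(P)

H(P) = -Σ P(x) log₂(P(x)):
  -P(1)·log₂(P(1)) = -(1/50)·log₂(1/50) = 0.11288
  -P(2)·log₂(P(2)) = -(19/50)·log₂(19/50) = 0.53045
  -P(3)·log₂(P(3)) = -(1/50)·log₂(1/50) = 0.11288
  -P(4)·log₂(P(4)) = -(13/25)·log₂(13/25) = 0.49058
  -P(5)·log₂(P(5)) = -(3/50)·log₂(3/50) = 0.24353
H(P) = 0.11288 + 0.53045 + 0.11288 + 0.49058 + 0.24353 = 1.49032 bits

log₂(5) = 2.32193 bits

D_KL(P||U) = 2.32193 - 1.49032 = 0.83161 ≈ 0.8316 bits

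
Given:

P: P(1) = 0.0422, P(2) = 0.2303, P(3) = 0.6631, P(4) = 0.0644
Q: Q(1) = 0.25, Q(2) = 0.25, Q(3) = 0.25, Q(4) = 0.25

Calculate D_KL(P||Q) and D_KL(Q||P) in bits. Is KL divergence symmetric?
D_KL(P||Q) = 0.6716 bits, D_KL(Q||P) = 0.8086 bits. No, KL divergence is not symmetric.

D_KL(P||Q) = Σ P(x) log₂(P(x)/Q(x))

Computing term by term:
  P(1)·log₂(P(1)/Q(1)) = 0.0422·log₂(0.0422/0.25) = -0.10831
  P(2)·log₂(P(2)/Q(2)) = 0.2303·log₂(0.2303/0.25) = -0.02727
  P(3)·log₂(P(3)/Q(3)) = 0.6631·log₂(0.6631/0.25) = 0.93318
  P(4)·log₂(P(4)/Q(4)) = 0.0644·log₂(0.0644/0.25) = -0.12602

D_KL(P||Q) = -0.10831 - 0.02727 + 0.93318 - 0.12602 = 0.67158 ≈ 0.6716 bits

D_KL(Q||P) = Σ Q(x) log₂(Q(x)/P(x))

Computing term by term:
  Q(1)·log₂(Q(1)/P(1)) = 0.25·log₂(0.25/0.0422) = 0.64165
  Q(2)·log₂(Q(2)/P(2)) = 0.25·log₂(0.25/0.2303) = 0.02960
  Q(3)·log₂(Q(3)/P(3)) = 0.25·log₂(0.25/0.6631) = -0.35182
  Q(4)·log₂(Q(4)/P(4)) = 0.25·log₂(0.25/0.0644) = 0.48920

D_KL(Q||P) = 0.64165 + 0.02960 - 0.35182 + 0.48920 = 0.80863 ≈ 0.8086 bits

These are NOT equal (difference: 0.1370 bits). KL divergence is asymmetric: D_KL(P||Q) ≠ D_KL(Q||P) in general.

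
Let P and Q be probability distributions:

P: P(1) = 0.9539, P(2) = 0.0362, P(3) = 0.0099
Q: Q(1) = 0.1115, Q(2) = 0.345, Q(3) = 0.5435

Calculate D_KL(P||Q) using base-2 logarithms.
2.7791 bits

D_KL(P||Q) = Σ P(x) log₂(P(x)/Q(x))

Computing term by term:
  P(1)·log₂(P(1)/Q(1)) = 0.9539·log₂(0.9539/0.1115) = 2.95403
  P(2)·log₂(P(2)/Q(2)) = 0.0362·log₂(0.0362/0.345) = -0.11774
  P(3)·log₂(P(3)/Q(3)) = 0.0099·log₂(0.0099/0.5435) = -0.05721

D_KL(P||Q) = 2.95403 - 0.11774 - 0.05721 = 2.77908 ≈ 2.7791 bits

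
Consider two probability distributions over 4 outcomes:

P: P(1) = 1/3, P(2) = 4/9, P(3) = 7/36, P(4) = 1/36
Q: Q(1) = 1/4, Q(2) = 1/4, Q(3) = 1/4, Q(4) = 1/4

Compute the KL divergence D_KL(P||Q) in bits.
0.3487 bits

D_KL(P||Q) = Σ P(x) log₂(P(x)/Q(x))

Computing term by term:
  P(1)·log₂(P(1)/Q(1)) = (1/3)·log₂((1/3)/(1/4)) = 0.13835
  P(2)·log₂(P(2)/Q(2)) = (4/9)·log₂((4/9)/(1/4)) = 0.36892
  P(3)·log₂(P(3)/Q(3)) = (7/36)·log₂((7/36)/(1/4)) = -0.07050
  P(4)·log₂(P(4)/Q(4)) = (1/36)·log₂((1/36)/(1/4)) = -0.08805

D_KL(P||Q) = 0.13835 + 0.36892 - 0.07050 - 0.08805 = 0.34872 ≈ 0.3487 bits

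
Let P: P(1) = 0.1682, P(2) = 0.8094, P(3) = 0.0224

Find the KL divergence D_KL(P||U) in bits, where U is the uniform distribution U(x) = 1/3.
0.7827 bits

U(i) = 1/3 for all i

D_KL(P||U) = Σ P(x) log₂(P(x) / (1/3))
           = Σ P(x) log₂(P(x)) + log₂(3)
           = log₂(3) - H(P)

H(P) = -Σ P(x) log₂(P(x)):
  -P(1)·log₂(P(1)) = -(0.1682)·log₂(0.1682) = 0.43257
  -P(2)·log₂(P(2)) = -(0.8094)·log₂(0.8094) = 0.24693
  -P(3)·log₂(P(3)) = -(0.0224)·log₂(0.0224) = 0.12276
H(P) = 0.43257 + 0.24693 + 0.12276 = 0.80226 bits

log₂(3) = 1.58496 bits

D_KL(P||U) = 1.58496 - 0.80226 = 0.78270 ≈ 0.7827 bits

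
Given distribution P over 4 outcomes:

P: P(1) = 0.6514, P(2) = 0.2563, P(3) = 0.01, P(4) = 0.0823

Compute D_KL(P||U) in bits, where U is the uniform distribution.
0.7308 bits

U(i) = 1/4 for all i

D_KL(P||U) = Σ P(x) log₂(P(x) / (1/4))
           = Σ P(x) log₂(P(x)) + log₂(4)
           = log₂(4) - H(P)

H(P) = -Σ P(x) log₂(P(x)):
  -P(1)·log₂(P(1)) = -(0.6514)·log₂(0.6514) = 0.40282
  -P(2)·log₂(P(2)) = -(0.2563)·log₂(0.2563) = 0.50340
  -P(3)·log₂(P(3)) = -(0.01)·log₂(0.01) = 0.06644
  -P(4)·log₂(P(4)) = -(0.0823)·log₂(0.0823) = 0.29652
H(P) = 0.40282 + 0.50340 + 0.06644 + 0.29652 = 1.26918 bits

log₂(4) = 2.00000 bits

D_KL(P||U) = 2.00000 - 1.26918 = 0.73082 ≈ 0.7308 bits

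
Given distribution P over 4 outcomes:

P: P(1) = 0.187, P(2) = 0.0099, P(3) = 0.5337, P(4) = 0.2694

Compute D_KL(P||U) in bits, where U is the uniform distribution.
0.4885 bits

U(i) = 1/4 for all i

D_KL(P||U) = Σ P(x) log₂(P(x) / (1/4))
           = Σ P(x) log₂(P(x)) + log₂(4)
           = log₂(4) - H(P)

H(P) = -Σ P(x) log₂(P(x)):
  -P(1)·log₂(P(1)) = -(0.187)·log₂(0.187) = 0.45233
  -P(2)·log₂(P(2)) = -(0.0099)·log₂(0.0099) = 0.06592
  -P(3)·log₂(P(3)) = -(0.5337)·log₂(0.5337) = 0.48348
  -P(4)·log₂(P(4)) = -(0.2694)·log₂(0.2694) = 0.50975
H(P) = 0.45233 + 0.06592 + 0.48348 + 0.50975 = 1.51148 bits

log₂(4) = 2.00000 bits

D_KL(P||U) = 2.00000 - 1.51148 = 0.48852 ≈ 0.4885 bits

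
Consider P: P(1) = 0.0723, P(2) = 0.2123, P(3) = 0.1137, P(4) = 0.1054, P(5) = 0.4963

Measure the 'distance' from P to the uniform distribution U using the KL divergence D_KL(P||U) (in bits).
0.3729 bits

U(i) = 1/5 for all i

D_KL(P||U) = Σ P(x) log₂(P(x) / (1/5))
           = Σ P(x) log₂(P(x)) + log₂(5)
           = log₂(5) - H(P)

H(P) = -Σ P(x) log₂(P(x)):
  -P(1)·log₂(P(1)) = -(0.0723)·log₂(0.0723) = 0.27401
  -P(2)·log₂(P(2)) = -(0.2123)·log₂(0.2123) = 0.47467
  -P(3)·log₂(P(3)) = -(0.1137)·log₂(0.1137) = 0.35664
  -P(4)·log₂(P(4)) = -(0.1054)·log₂(0.1054) = 0.34213
  -P(5)·log₂(P(5)) = -(0.4963)·log₂(0.4963) = 0.50162
H(P) = 0.27401 + 0.47467 + 0.35664 + 0.34213 + 0.50162 = 1.94907 bits

log₂(5) = 2.32193 bits

D_KL(P||U) = 2.32193 - 1.94907 = 0.37286 ≈ 0.3729 bits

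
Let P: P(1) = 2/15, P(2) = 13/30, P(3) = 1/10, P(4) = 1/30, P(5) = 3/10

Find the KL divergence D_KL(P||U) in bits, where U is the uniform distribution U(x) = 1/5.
0.3947 bits

U(i) = 1/5 for all i

D_KL(P||U) = Σ P(x) log₂(P(x) / (1/5))
           = Σ P(x) log₂(P(x)) + log₂(5)
           = log₂(5) - H(P)

H(P) = -Σ P(x) log₂(P(x)):
  -P(1)·log₂(P(1)) = -(2/15)·log₂(2/15) = 0.38759
  -P(2)·log₂(P(2)) = -(13/30)·log₂(13/30) = 0.52280
  -P(3)·log₂(P(3)) = -(1/10)·log₂(1/10) = 0.33219
  -P(4)·log₂(P(4)) = -(1/30)·log₂(1/30) = 0.16356
  -P(5)·log₂(P(5)) = -(3/10)·log₂(3/10) = 0.52109
H(P) = 0.38759 + 0.52280 + 0.33219 + 0.16356 + 0.52109 = 1.92723 bits

log₂(5) = 2.32193 bits

D_KL(P||U) = 2.32193 - 1.92723 = 0.39470 ≈ 0.3947 bits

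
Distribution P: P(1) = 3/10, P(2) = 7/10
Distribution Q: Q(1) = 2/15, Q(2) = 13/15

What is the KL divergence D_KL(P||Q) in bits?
0.1353 bits

D_KL(P||Q) = Σ P(x) log₂(P(x)/Q(x))

Computing term by term:
  P(1)·log₂(P(1)/Q(1)) = (3/10)·log₂((3/10)/(2/15)) = 0.35098
  P(2)·log₂(P(2)/Q(2)) = (7/10)·log₂((7/10)/(13/15)) = -0.21569

D_KL(P||Q) = 0.35098 - 0.21569 = 0.13529 ≈ 0.1353 bits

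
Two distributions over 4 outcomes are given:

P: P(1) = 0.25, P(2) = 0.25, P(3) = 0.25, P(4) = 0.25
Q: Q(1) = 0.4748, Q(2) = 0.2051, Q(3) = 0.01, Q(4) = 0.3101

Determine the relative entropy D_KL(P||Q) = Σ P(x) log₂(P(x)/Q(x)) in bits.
0.9233 bits

D_KL(P||Q) = Σ P(x) log₂(P(x)/Q(x))

Computing term by term:
  P(1)·log₂(P(1)/Q(1)) = 0.25·log₂(0.25/0.4748) = -0.23135
  P(2)·log₂(P(2)/Q(2)) = 0.25·log₂(0.25/0.2051) = 0.07140
  P(3)·log₂(P(3)/Q(3)) = 0.25·log₂(0.25/0.01) = 1.16096
  P(4)·log₂(P(4)/Q(4)) = 0.25·log₂(0.25/0.3101) = -0.07770

D_KL(P||Q) = -0.23135 + 0.07140 + 1.16096 - 0.07770 = 0.92331 ≈ 0.9233 bits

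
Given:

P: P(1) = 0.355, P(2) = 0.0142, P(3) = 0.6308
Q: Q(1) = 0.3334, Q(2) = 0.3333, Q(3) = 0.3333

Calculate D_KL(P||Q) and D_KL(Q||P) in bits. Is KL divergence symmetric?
D_KL(P||Q) = 0.5481 bits, D_KL(Q||P) = 1.1805 bits. No, KL divergence is not symmetric.

D_KL(P||Q) = Σ P(x) log₂(P(x)/Q(x))

Computing term by term:
  P(1)·log₂(P(1)/Q(1)) = 0.355·log₂(0.355/0.3334) = 0.03215
  P(2)·log₂(P(2)/Q(2)) = 0.0142·log₂(0.0142/0.3333) = -0.06465
  P(3)·log₂(P(3)/Q(3)) = 0.6308·log₂(0.6308/0.3333) = 0.58056

D_KL(P||Q) = 0.03215 - 0.06465 + 0.58056 = 0.54806 ≈ 0.5481 bits

D_KL(Q||P) = Σ Q(x) log₂(Q(x)/P(x))

Computing term by term:
  Q(1)·log₂(Q(1)/P(1)) = 0.3334·log₂(0.3334/0.355) = -0.03019
  Q(2)·log₂(Q(2)/P(2)) = 0.3333·log₂(0.3333/0.0142) = 1.51747
  Q(3)·log₂(Q(3)/P(3)) = 0.3333·log₂(0.3333/0.6308) = -0.30676

D_KL(Q||P) = -0.03019 + 1.51747 - 0.30676 = 1.18052 ≈ 1.1805 bits

These are NOT equal (difference: 0.6324 bits). KL divergence is asymmetric: D_KL(P||Q) ≠ D_KL(Q||P) in general.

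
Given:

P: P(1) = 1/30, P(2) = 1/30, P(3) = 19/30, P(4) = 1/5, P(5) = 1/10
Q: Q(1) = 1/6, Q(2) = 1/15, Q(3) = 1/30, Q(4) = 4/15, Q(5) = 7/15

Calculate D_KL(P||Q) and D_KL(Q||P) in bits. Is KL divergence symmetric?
D_KL(P||Q) = 2.2744 bits, D_KL(Q||P) = 1.4599 bits. No, KL divergence is not symmetric.

D_KL(P||Q) = Σ P(x) log₂(P(x)/Q(x))

Computing term by term:
  P(1)·log₂(P(1)/Q(1)) = (1/30)·log₂((1/30)/(1/6)) = -0.07740
  P(2)·log₂(P(2)/Q(2)) = (1/30)·log₂((1/30)/(1/15)) = -0.03333
  P(3)·log₂(P(3)/Q(3)) = (19/30)·log₂((19/30)/(1/30)) = 2.69035
  P(4)·log₂(P(4)/Q(4)) = (1/5)·log₂((1/5)/(4/15)) = -0.08301
  P(5)·log₂(P(5)/Q(5)) = (1/10)·log₂((1/10)/(7/15)) = -0.22224

D_KL(P||Q) = -0.07740 - 0.03333 + 2.69035 - 0.08301 - 0.22224 = 2.27437 ≈ 2.2744 bits

D_KL(Q||P) = Σ Q(x) log₂(Q(x)/P(x))

Computing term by term:
  Q(1)·log₂(Q(1)/P(1)) = (1/6)·log₂((1/6)/(1/30)) = 0.38699
  Q(2)·log₂(Q(2)/P(2)) = (1/15)·log₂((1/15)/(1/30)) = 0.06667
  Q(3)·log₂(Q(3)/P(3)) = (1/30)·log₂((1/30)/(19/30)) = -0.14160
  Q(4)·log₂(Q(4)/P(4)) = (4/15)·log₂((4/15)/(1/5)) = 0.11068
  Q(5)·log₂(Q(5)/P(5)) = (7/15)·log₂((7/15)/(1/10)) = 1.03712

D_KL(Q||P) = 0.38699 + 0.06667 - 0.14160 + 0.11068 + 1.03712 = 1.45986 ≈ 1.4599 bits

These are NOT equal (difference: 0.8145 bits). KL divergence is asymmetric: D_KL(P||Q) ≠ D_KL(Q||P) in general.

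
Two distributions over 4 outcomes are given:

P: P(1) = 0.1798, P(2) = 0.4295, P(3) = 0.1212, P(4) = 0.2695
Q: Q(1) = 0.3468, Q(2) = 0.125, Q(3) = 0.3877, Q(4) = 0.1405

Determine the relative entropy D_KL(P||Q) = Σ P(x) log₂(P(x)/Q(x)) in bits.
0.6444 bits

D_KL(P||Q) = Σ P(x) log₂(P(x)/Q(x))

Computing term by term:
  P(1)·log₂(P(1)/Q(1)) = 0.1798·log₂(0.1798/0.3468) = -0.17040
  P(2)·log₂(P(2)/Q(2)) = 0.4295·log₂(0.4295/0.125) = 0.76482
  P(3)·log₂(P(3)/Q(3)) = 0.1212·log₂(0.1212/0.3877) = -0.20332
  P(4)·log₂(P(4)/Q(4)) = 0.2695·log₂(0.2695/0.1405) = 0.25325

D_KL(P||Q) = -0.17040 + 0.76482 - 0.20332 + 0.25325 = 0.64435 ≈ 0.6444 bits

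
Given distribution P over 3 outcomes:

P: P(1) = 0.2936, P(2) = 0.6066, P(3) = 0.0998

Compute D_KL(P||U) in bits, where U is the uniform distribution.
0.2966 bits

U(i) = 1/3 for all i

D_KL(P||U) = Σ P(x) log₂(P(x) / (1/3))
           = Σ P(x) log₂(P(x)) + log₂(3)
           = log₂(3) - H(P)

H(P) = -Σ P(x) log₂(P(x)):
  -P(1)·log₂(P(1)) = -(0.2936)·log₂(0.2936) = 0.51911
  -P(2)·log₂(P(2)) = -(0.6066)·log₂(0.6066) = 0.43747
  -P(3)·log₂(P(3)) = -(0.0998)·log₂(0.0998) = 0.33182
H(P) = 0.51911 + 0.43747 + 0.33182 = 1.28840 bits

log₂(3) = 1.58496 bits

D_KL(P||U) = 1.58496 - 1.28840 = 0.29656 ≈ 0.2966 bits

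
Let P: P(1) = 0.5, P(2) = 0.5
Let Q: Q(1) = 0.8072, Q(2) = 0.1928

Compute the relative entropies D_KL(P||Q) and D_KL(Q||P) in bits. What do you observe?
D_KL(P||Q) = 0.3419 bits, D_KL(Q||P) = 0.2927 bits. The two directions give different values (D_KL(P||Q) exceeds D_KL(Q||P) by 0.0492 bits): KL divergence is asymmetric.

D_KL(P||Q) = Σ P(x) log₂(P(x)/Q(x))

Computing term by term:
  P(1)·log₂(P(1)/Q(1)) = 0.5·log₂(0.5/0.8072) = -0.34550
  P(2)·log₂(P(2)/Q(2)) = 0.5·log₂(0.5/0.1928) = 0.68741

D_KL(P||Q) = -0.34550 + 0.68741 = 0.34191 ≈ 0.3419 bits

D_KL(Q||P) = Σ Q(x) log₂(Q(x)/P(x))

Computing term by term:
  Q(1)·log₂(Q(1)/P(1)) = 0.8072·log₂(0.8072/0.5) = 0.55777
  Q(2)·log₂(Q(2)/P(2)) = 0.1928·log₂(0.1928/0.5) = -0.26507

D_KL(Q||P) = 0.55777 - 0.26507 = 0.29270 ≈ 0.2927 bits

These are NOT equal (difference: 0.0492 bits). KL divergence is asymmetric: D_KL(P||Q) ≠ D_KL(Q||P) in general.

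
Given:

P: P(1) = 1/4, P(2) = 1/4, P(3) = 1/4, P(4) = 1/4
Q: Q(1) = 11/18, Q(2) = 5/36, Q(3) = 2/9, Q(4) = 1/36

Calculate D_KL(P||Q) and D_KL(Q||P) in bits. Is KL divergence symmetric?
D_KL(P||Q) = 0.7246 bits, D_KL(Q||P) = 0.5444 bits. No, KL divergence is not symmetric.

D_KL(P||Q) = Σ P(x) log₂(P(x)/Q(x))

Computing term by term:
  P(1)·log₂(P(1)/Q(1)) = (1/4)·log₂((1/4)/(11/18)) = -0.32238
  P(2)·log₂(P(2)/Q(2)) = (1/4)·log₂((1/4)/(5/36)) = 0.21200
  P(3)·log₂(P(3)/Q(3)) = (1/4)·log₂((1/4)/(2/9)) = 0.04248
  P(4)·log₂(P(4)/Q(4)) = (1/4)·log₂((1/4)/(1/36)) = 0.79248

D_KL(P||Q) = -0.32238 + 0.21200 + 0.04248 + 0.79248 = 0.72458 ≈ 0.7246 bits

D_KL(Q||P) = Σ Q(x) log₂(Q(x)/P(x))

Computing term by term:
  Q(1)·log₂(Q(1)/P(1)) = (11/18)·log₂((11/18)/(1/4)) = 0.78803
  Q(2)·log₂(Q(2)/P(2)) = (5/36)·log₂((5/36)/(1/4)) = -0.11778
  Q(3)·log₂(Q(3)/P(3)) = (2/9)·log₂((2/9)/(1/4)) = -0.03776
  Q(4)·log₂(Q(4)/P(4)) = (1/36)·log₂((1/36)/(1/4)) = -0.08805

D_KL(Q||P) = 0.78803 - 0.11778 - 0.03776 - 0.08805 = 0.54444 ≈ 0.5444 bits

These are NOT equal (difference: 0.1802 bits). KL divergence is asymmetric: D_KL(P||Q) ≠ D_KL(Q||P) in general.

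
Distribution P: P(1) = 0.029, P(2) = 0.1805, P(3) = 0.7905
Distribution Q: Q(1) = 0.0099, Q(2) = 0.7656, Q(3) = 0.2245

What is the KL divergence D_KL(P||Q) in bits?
1.1043 bits

D_KL(P||Q) = Σ P(x) log₂(P(x)/Q(x))

Computing term by term:
  P(1)·log₂(P(1)/Q(1)) = 0.029·log₂(0.029/0.0099) = 0.04497
  P(2)·log₂(P(2)/Q(2)) = 0.1805·log₂(0.1805/0.7656) = -0.37627
  P(3)·log₂(P(3)/Q(3)) = 0.7905·log₂(0.7905/0.2245) = 1.43559

D_KL(P||Q) = 0.04497 - 0.37627 + 1.43559 = 1.10429 ≈ 1.1043 bits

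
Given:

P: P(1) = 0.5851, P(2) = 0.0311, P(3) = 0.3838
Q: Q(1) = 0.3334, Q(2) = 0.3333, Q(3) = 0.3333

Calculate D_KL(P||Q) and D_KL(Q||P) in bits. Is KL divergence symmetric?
D_KL(P||Q) = 0.4465 bits, D_KL(Q||P) = 0.8021 bits. No, KL divergence is not symmetric.

D_KL(P||Q) = Σ P(x) log₂(P(x)/Q(x))

Computing term by term:
  P(1)·log₂(P(1)/Q(1)) = 0.5851·log₂(0.5851/0.3334) = 0.47477
  P(2)·log₂(P(2)/Q(2)) = 0.0311·log₂(0.0311/0.3333) = -0.10642
  P(3)·log₂(P(3)/Q(3)) = 0.3838·log₂(0.3838/0.3333) = 0.07812

D_KL(P||Q) = 0.47477 - 0.10642 + 0.07812 = 0.44647 ≈ 0.4465 bits

D_KL(Q||P) = Σ Q(x) log₂(Q(x)/P(x))

Computing term by term:
  Q(1)·log₂(Q(1)/P(1)) = 0.3334·log₂(0.3334/0.5851) = -0.27053
  Q(2)·log₂(Q(2)/P(2)) = 0.3333·log₂(0.3333/0.0311) = 1.14050
  Q(3)·log₂(Q(3)/P(3)) = 0.3333·log₂(0.3333/0.3838) = -0.06784

D_KL(Q||P) = -0.27053 + 1.14050 - 0.06784 = 0.80213 ≈ 0.8021 bits

These are NOT equal (difference: 0.3556 bits). KL divergence is asymmetric: D_KL(P||Q) ≠ D_KL(Q||P) in general.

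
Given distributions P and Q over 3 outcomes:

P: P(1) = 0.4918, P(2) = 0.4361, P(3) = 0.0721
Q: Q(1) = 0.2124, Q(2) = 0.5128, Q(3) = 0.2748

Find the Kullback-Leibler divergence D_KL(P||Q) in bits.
0.3546 bits

D_KL(P||Q) = Σ P(x) log₂(P(x)/Q(x))

Computing term by term:
  P(1)·log₂(P(1)/Q(1)) = 0.4918·log₂(0.4918/0.2124) = 0.59571
  P(2)·log₂(P(2)/Q(2)) = 0.4361·log₂(0.4361/0.5128) = -0.10193
  P(3)·log₂(P(3)/Q(3)) = 0.0721·log₂(0.0721/0.2748) = -0.13918

D_KL(P||Q) = 0.59571 - 0.10193 - 0.13918 = 0.35460 ≈ 0.3546 bits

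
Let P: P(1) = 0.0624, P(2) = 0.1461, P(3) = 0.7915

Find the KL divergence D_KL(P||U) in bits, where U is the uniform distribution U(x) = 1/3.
0.6628 bits

U(i) = 1/3 for all i

D_KL(P||U) = Σ P(x) log₂(P(x) / (1/3))
           = Σ P(x) log₂(P(x)) + log₂(3)
           = log₂(3) - H(P)

H(P) = -Σ P(x) log₂(P(x)):
  -P(1)·log₂(P(1)) = -(0.0624)·log₂(0.0624) = 0.24974
  -P(2)·log₂(P(2)) = -(0.1461)·log₂(0.1461) = 0.40542
  -P(3)·log₂(P(3)) = -(0.7915)·log₂(0.7915) = 0.26700
H(P) = 0.24974 + 0.40542 + 0.26700 = 0.92216 bits

log₂(3) = 1.58496 bits

D_KL(P||U) = 1.58496 - 0.92216 = 0.66280 ≈ 0.6628 bits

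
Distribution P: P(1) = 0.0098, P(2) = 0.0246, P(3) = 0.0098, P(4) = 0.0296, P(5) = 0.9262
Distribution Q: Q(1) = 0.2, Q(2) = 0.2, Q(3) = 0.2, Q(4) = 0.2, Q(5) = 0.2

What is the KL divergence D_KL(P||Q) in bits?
1.8069 bits

D_KL(P||Q) = Σ P(x) log₂(P(x)/Q(x))

Computing term by term:
  P(1)·log₂(P(1)/Q(1)) = 0.0098·log₂(0.0098/0.2) = -0.04264
  P(2)·log₂(P(2)/Q(2)) = 0.0246·log₂(0.0246/0.2) = -0.07437
  P(3)·log₂(P(3)/Q(3)) = 0.0098·log₂(0.0098/0.2) = -0.04264
  P(4)·log₂(P(4)/Q(4)) = 0.0296·log₂(0.0296/0.2) = -0.08159
  P(5)·log₂(P(5)/Q(5)) = 0.9262·log₂(0.9262/0.2) = 2.04813

D_KL(P||Q) = -0.04264 - 0.07437 - 0.04264 - 0.08159 + 2.04813 = 1.80689 ≈ 1.8069 bits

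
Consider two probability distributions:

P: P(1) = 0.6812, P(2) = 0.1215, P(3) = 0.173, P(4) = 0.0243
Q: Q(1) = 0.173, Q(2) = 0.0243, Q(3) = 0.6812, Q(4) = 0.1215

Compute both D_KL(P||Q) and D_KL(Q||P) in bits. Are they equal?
D_KL(P||Q) = 1.2306 bits, D_KL(Q||P) = 1.2306 bits. Yes, in this case they are equal (although KL divergence is not symmetric in general).

D_KL(P||Q) = Σ P(x) log₂(P(x)/Q(x))

Computing term by term:
  P(1)·log₂(P(1)/Q(1)) = 0.6812·log₂(0.6812/0.173) = 1.34694
  P(2)·log₂(P(2)/Q(2)) = 0.1215·log₂(0.1215/0.0243) = 0.28211
  P(3)·log₂(P(3)/Q(3)) = 0.173·log₂(0.173/0.6812) = -0.34207
  P(4)·log₂(P(4)/Q(4)) = 0.0243·log₂(0.0243/0.1215) = -0.05642

D_KL(P||Q) = 1.34694 + 0.28211 - 0.34207 - 0.05642 = 1.23056 ≈ 1.2306 bits

D_KL(Q||P) = Σ Q(x) log₂(Q(x)/P(x))

Computing term by term:
  Q(1)·log₂(Q(1)/P(1)) = 0.173·log₂(0.173/0.6812) = -0.34207
  Q(2)·log₂(Q(2)/P(2)) = 0.0243·log₂(0.0243/0.1215) = -0.05642
  Q(3)·log₂(Q(3)/P(3)) = 0.6812·log₂(0.6812/0.173) = 1.34694
  Q(4)·log₂(Q(4)/P(4)) = 0.1215·log₂(0.1215/0.0243) = 0.28211

D_KL(Q||P) = -0.34207 - 0.05642 + 1.34694 + 0.28211 = 1.23056 ≈ 1.2306 bits

These ARE equal here. Q is P with outcomes relabeled (Q(1) = P(3), Q(2) = P(4), Q(3) = P(1), Q(4) = P(2)) by a relabeling that is its own inverse, so the two sums contain exactly the same terms in a different order. This is a special case — KL divergence is not symmetric in general: D_KL(P||Q) ≠ D_KL(Q||P) for most P, Q.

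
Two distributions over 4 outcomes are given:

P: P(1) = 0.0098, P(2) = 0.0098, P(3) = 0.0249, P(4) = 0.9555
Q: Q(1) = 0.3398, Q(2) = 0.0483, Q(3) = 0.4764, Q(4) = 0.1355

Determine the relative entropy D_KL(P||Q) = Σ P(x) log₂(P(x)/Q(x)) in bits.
2.5139 bits

D_KL(P||Q) = Σ P(x) log₂(P(x)/Q(x))

Computing term by term:
  P(1)·log₂(P(1)/Q(1)) = 0.0098·log₂(0.0098/0.3398) = -0.05013
  P(2)·log₂(P(2)/Q(2)) = 0.0098·log₂(0.0098/0.0483) = -0.02255
  P(3)·log₂(P(3)/Q(3)) = 0.0249·log₂(0.0249/0.4764) = -0.10602
  P(4)·log₂(P(4)/Q(4)) = 0.9555·log₂(0.9555/0.1355) = 2.69256

D_KL(P||Q) = -0.05013 - 0.02255 - 0.10602 + 2.69256 = 2.51386 ≈ 2.5139 bits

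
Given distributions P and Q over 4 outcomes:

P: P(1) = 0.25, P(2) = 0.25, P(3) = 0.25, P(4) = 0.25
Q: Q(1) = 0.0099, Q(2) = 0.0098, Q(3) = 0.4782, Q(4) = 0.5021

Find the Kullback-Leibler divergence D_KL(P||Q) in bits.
1.8474 bits

D_KL(P||Q) = Σ P(x) log₂(P(x)/Q(x))

Computing term by term:
  P(1)·log₂(P(1)/Q(1)) = 0.25·log₂(0.25/0.0099) = 1.16459
  P(2)·log₂(P(2)/Q(2)) = 0.25·log₂(0.25/0.0098) = 1.16825
  P(3)·log₂(P(3)/Q(3)) = 0.25·log₂(0.25/0.4782) = -0.23392
  P(4)·log₂(P(4)/Q(4)) = 0.25·log₂(0.25/0.5021) = -0.25151

D_KL(P||Q) = 1.16459 + 1.16825 - 0.23392 - 0.25151 = 1.84741 ≈ 1.8474 bits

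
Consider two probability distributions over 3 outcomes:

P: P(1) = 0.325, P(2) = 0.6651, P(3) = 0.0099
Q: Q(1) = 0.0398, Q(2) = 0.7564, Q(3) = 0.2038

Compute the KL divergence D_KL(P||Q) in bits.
0.8180 bits

D_KL(P||Q) = Σ P(x) log₂(P(x)/Q(x))

Computing term by term:
  P(1)·log₂(P(1)/Q(1)) = 0.325·log₂(0.325/0.0398) = 0.98462
  P(2)·log₂(P(2)/Q(2)) = 0.6651·log₂(0.6651/0.7564) = -0.12343
  P(3)·log₂(P(3)/Q(3)) = 0.0099·log₂(0.0099/0.2038) = -0.04320

D_KL(P||Q) = 0.98462 - 0.12343 - 0.04320 = 0.81799 ≈ 0.8180 bits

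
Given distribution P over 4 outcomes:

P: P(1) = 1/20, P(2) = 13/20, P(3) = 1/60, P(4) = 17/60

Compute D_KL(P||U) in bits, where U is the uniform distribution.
0.7660 bits

U(i) = 1/4 for all i

D_KL(P||U) = Σ P(x) log₂(P(x) / (1/4))
           = Σ P(x) log₂(P(x)) + log₂(4)
           = log₂(4) - H(P)

H(P) = -Σ P(x) log₂(P(x)):
  -P(1)·log₂(P(1)) = -(1/20)·log₂(1/20) = 0.21610
  -P(2)·log₂(P(2)) = -(13/20)·log₂(13/20) = 0.40397
  -P(3)·log₂(P(3)) = -(1/60)·log₂(1/60) = 0.09845
  -P(4)·log₂(P(4)) = -(17/60)·log₂(17/60) = 0.51550
H(P) = 0.21610 + 0.40397 + 0.09845 + 0.51550 = 1.23402 bits

log₂(4) = 2.00000 bits

D_KL(P||U) = 2.00000 - 1.23402 = 0.76598 ≈ 0.7660 bits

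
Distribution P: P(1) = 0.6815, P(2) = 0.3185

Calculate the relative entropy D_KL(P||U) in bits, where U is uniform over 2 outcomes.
0.0973 bits

U(i) = 1/2 for all i

D_KL(P||U) = Σ P(x) log₂(P(x) / (1/2))
           = Σ P(x) log₂(P(x)) + log₂(2)
           = log₂(2) - H(P)

H(P) = -Σ P(x) log₂(P(x)):
  -P(1)·log₂(P(1)) = -(0.6815)·log₂(0.6815) = 0.37702
  -P(2)·log₂(P(2)) = -(0.3185)·log₂(0.3185) = 0.52573
H(P) = 0.37702 + 0.52573 = 0.90275 bits

log₂(2) = 1.00000 bits

D_KL(P||U) = 1.00000 - 0.90275 = 0.09725 ≈ 0.0973 bits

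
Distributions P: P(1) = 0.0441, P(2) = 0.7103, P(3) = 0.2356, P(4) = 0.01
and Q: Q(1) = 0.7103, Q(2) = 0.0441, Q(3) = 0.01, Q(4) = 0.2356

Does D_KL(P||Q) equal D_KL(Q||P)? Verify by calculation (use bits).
D_KL(P||Q) = 3.6995 bits, D_KL(Q||P) = 3.6995 bits. Yes — for this pair D_KL(P||Q) = D_KL(Q||P).

D_KL(P||Q) = Σ P(x) log₂(P(x)/Q(x))

Computing term by term:
  P(1)·log₂(P(1)/Q(1)) = 0.0441·log₂(0.0441/0.7103) = -0.17682
  P(2)·log₂(P(2)/Q(2)) = 0.7103·log₂(0.7103/0.0441) = 2.84800
  P(3)·log₂(P(3)/Q(3)) = 0.2356·log₂(0.2356/0.01) = 1.07393
  P(4)·log₂(P(4)/Q(4)) = 0.01·log₂(0.01/0.2356) = -0.04558

D_KL(P||Q) = -0.17682 + 2.84800 + 1.07393 - 0.04558 = 3.69953 ≈ 3.6995 bits

D_KL(Q||P) = Σ Q(x) log₂(Q(x)/P(x))

Computing term by term:
  Q(1)·log₂(Q(1)/P(1)) = 0.7103·log₂(0.7103/0.0441) = 2.84800
  Q(2)·log₂(Q(2)/P(2)) = 0.0441·log₂(0.0441/0.7103) = -0.17682
  Q(3)·log₂(Q(3)/P(3)) = 0.01·log₂(0.01/0.2356) = -0.04558
  Q(4)·log₂(Q(4)/P(4)) = 0.2356·log₂(0.2356/0.01) = 1.07393

D_KL(Q||P) = 2.84800 - 0.17682 - 0.04558 + 1.07393 = 3.69953 ≈ 3.6995 bits

These ARE equal here. Q is P with outcomes relabeled (Q(1) = P(2), Q(2) = P(1), Q(3) = P(4), Q(4) = P(3)) by a relabeling that is its own inverse, so the two sums contain exactly the same terms in a different order. This is a special case — KL divergence is not symmetric in general: D_KL(P||Q) ≠ D_KL(Q||P) for most P, Q.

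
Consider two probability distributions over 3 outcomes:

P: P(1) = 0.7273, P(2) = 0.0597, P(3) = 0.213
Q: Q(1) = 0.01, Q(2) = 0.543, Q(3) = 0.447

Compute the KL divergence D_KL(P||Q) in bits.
4.0800 bits

D_KL(P||Q) = Σ P(x) log₂(P(x)/Q(x))

Computing term by term:
  P(1)·log₂(P(1)/Q(1)) = 0.7273·log₂(0.7273/0.01) = 4.49797
  P(2)·log₂(P(2)/Q(2)) = 0.0597·log₂(0.0597/0.543) = -0.19015
  P(3)·log₂(P(3)/Q(3)) = 0.213·log₂(0.213/0.447) = -0.22779

D_KL(P||Q) = 4.49797 - 0.19015 - 0.22779 = 4.08003 ≈ 4.0800 bits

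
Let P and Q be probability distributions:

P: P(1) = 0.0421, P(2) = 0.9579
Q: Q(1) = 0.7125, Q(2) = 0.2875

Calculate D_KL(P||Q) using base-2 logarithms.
1.4914 bits

D_KL(P||Q) = Σ P(x) log₂(P(x)/Q(x))

Computing term by term:
  P(1)·log₂(P(1)/Q(1)) = 0.0421·log₂(0.0421/0.7125) = -0.17181
  P(2)·log₂(P(2)/Q(2)) = 0.9579·log₂(0.9579/0.2875) = 1.66321

D_KL(P||Q) = -0.17181 + 1.66321 = 1.49140 ≈ 1.4914 bits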